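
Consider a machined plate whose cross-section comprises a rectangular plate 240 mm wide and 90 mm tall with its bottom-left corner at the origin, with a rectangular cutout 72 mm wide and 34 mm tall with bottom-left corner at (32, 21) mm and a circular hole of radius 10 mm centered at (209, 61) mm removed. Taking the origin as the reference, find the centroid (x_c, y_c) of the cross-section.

x_c = 125.27 mm, y_c = 45.64 mm

plate: A = 240 × 90 = 21600.00, centroid at (120.00, 45.00).
hole 1: A = −(72 × 34) = -2448.00, centroid at (68.00, 38.00).
hole 2: A = −π·10² = -314.16, centroid at (209.00, 61.00).
ΣA = 18837.84 mm²
ΣAx_c = (21600.00)(120.00) + (-2448.00)(68.00) + (-314.16)(209.00) = 2359876.71 mm³
ΣAy_c = (21600.00)(45.00) + (-2448.00)(38.00) + (-314.16)(61.00) = 859812.28 mm³
x_c = 2359876.71 / 18837.84 = 125.27 mm
y_c = 859812.28 / 18837.84 = 45.64 mm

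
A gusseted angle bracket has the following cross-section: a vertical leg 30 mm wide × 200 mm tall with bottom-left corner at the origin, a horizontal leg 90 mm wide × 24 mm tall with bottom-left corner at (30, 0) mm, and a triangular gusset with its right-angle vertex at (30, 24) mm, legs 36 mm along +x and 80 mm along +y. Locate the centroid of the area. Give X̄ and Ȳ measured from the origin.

Part | A | x̄ᵢ | ȳᵢ | A·x̄ᵢ | A·ȳᵢ
vertical leg | 6000.00 | 15.00 | 100.00 | 90000.00 | 600000.00
horizontal leg | 2160.00 | 75.00 | 12.00 | 162000.00 | 25920.00
gusset | 1440.00 | 42.00 | 50.67 | 60480.00 | 72960.00
Σ | 9600.00 |  |  | 312480.00 | 698880.00
X̄ = 312480.00 / 9600.00 = 32.55 mm
Ȳ = 698880.00 / 9600.00 = 72.80 mm

X̄ = 32.55 mm, Ȳ = 72.80 mm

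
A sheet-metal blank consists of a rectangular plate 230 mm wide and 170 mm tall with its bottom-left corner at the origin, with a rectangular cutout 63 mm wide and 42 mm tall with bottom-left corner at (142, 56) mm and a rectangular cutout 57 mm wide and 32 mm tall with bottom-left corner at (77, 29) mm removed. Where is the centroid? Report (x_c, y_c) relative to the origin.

x_c = 111.03 mm, y_c = 87.72 mm

plate: A = 230 × 170 = 39100.00, centroid at (115.00, 85.00).
hole 1: A = −(63 × 42) = -2646.00, centroid at (173.50, 77.00).
hole 2: A = −(57 × 32) = -1824.00, centroid at (105.50, 45.00).
ΣA = 34630.00 mm²
ΣAx_c = (39100.00)(115.00) + (-2646.00)(173.50) + (-1824.00)(105.50) = 3844987.00 mm³
ΣAy_c = (39100.00)(85.00) + (-2646.00)(77.00) + (-1824.00)(45.00) = 3037678.00 mm³
x_c = 3844987.00 / 34630.00 = 111.03 mm
y_c = 3037678.00 / 34630.00 = 87.72 mm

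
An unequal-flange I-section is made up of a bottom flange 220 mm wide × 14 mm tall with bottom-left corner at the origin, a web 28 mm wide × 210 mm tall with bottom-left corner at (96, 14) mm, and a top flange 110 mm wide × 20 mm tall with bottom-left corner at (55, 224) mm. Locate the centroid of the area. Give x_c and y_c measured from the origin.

x_c = 110.00 mm, y_c = 110.76 mm

bottom flange: A = 220 × 14 = 3080.00, centroid at (110.00, 7.00).
web: A = 28 × 210 = 5880.00, centroid at (110.00, 119.00).
top flange: A = 110 × 20 = 2200.00, centroid at (110.00, 234.00).
ΣA = 11160.00 mm², ΣAx_c = 1227600.00 mm³, ΣAy_c = 1236080.00 mm³.
x_c = 1227600.00/11160.00 = 110.00 mm; y_c = 1236080.00/11160.00 = 110.76 mm.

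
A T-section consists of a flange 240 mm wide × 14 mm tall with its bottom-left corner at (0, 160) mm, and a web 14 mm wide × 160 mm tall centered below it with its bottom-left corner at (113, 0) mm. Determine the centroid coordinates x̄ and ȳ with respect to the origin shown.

Part | A | x̄ᵢ | ȳᵢ | A·x̄ᵢ | A·ȳᵢ
web | 2240.00 | 120.00 | 80.00 | 268800.00 | 179200.00
flange | 3360.00 | 120.00 | 167.00 | 403200.00 | 561120.00
Σ | 5600.00 |  |  | 672000.00 | 740320.00
x̄ = 672000.00 / 5600.00 = 120.00 mm
ȳ = 740320.00 / 5600.00 = 132.20 mm

x̄ = 120.00 mm, ȳ = 132.20 mm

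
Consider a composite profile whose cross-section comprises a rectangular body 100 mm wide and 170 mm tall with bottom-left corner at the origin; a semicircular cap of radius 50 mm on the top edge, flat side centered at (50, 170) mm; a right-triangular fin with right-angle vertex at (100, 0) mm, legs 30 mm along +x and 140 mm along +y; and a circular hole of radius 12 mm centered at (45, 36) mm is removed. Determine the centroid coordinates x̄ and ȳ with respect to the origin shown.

Part | A | x̄ᵢ | ȳᵢ | A·x̄ᵢ | A·ȳᵢ
rectangular body | 17000.00 | 50.00 | 85.00 | 850000.00 | 1445000.00
semicircular top | 3926.99 | 50.00 | 191.22 | 196349.54 | 750921.77
triangular fin | 2100.00 | 110.00 | 46.67 | 231000.00 | 98000.00
hole | -452.39 | 45.00 | 36.00 | -20357.52 | -16286.02
Σ | 22574.60 |  |  | 1256992.02 | 2277635.76
x̄ = 1256992.02 / 22574.60 = 55.68 mm
ȳ = 2277635.76 / 22574.60 = 100.89 mm

x̄ = 55.68 mm, ȳ = 100.89 mm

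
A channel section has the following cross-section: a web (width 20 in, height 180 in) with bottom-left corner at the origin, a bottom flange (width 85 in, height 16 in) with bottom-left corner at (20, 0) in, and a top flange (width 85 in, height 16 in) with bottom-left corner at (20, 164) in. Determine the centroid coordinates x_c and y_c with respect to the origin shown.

x_c = 32.59 in, y_c = 90.00 in

web: A = 20 × 180 = 3600.00, centroid at (10.00, 90.00).
bottom flange: A = 85 × 16 = 1360.00, centroid at (62.50, 8.00).
top flange: A = 85 × 16 = 1360.00, centroid at (62.50, 172.00).
ΣA = 6320.00 in², ΣAx_c = 206000.00 in³, ΣAy_c = 568800.00 in³.
x_c = 206000.00/6320.00 = 32.59 in; y_c = 568800.00/6320.00 = 90.00 in.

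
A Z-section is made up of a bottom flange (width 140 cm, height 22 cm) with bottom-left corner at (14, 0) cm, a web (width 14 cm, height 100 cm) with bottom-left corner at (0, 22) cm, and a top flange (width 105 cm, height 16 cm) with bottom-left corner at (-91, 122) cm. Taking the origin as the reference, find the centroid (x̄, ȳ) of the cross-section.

bottom flange: A = 140 × 22 = 3080.00, centroid at (84.00, 11.00).
web: A = 14 × 100 = 1400.00, centroid at (7.00, 72.00).
top flange: A = 105 × 16 = 1680.00, centroid at (-38.50, 130.00).
ΣA = 6160.00 cm², ΣAx̄ = 203840.00 cm³, ΣAȳ = 353080.00 cm³.
x̄ = 203840.00/6160.00 = 33.09 cm; ȳ = 353080.00/6160.00 = 57.32 cm.

x̄ = 33.09 cm, ȳ = 57.32 cm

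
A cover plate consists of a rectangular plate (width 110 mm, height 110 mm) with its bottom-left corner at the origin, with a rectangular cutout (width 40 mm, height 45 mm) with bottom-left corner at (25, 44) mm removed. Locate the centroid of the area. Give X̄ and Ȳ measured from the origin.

X̄ = 56.75 mm, Ȳ = 52.99 mm

plate: A = 110 × 110 = 12100.00, centroid at (55.00, 55.00).
hole: A = −(40 × 45) = -1800.00, centroid at (45.00, 66.50).
ΣA = 10300.00 mm², ΣAX̄ = 584500.00 mm³, ΣAȲ = 545800.00 mm³.
X̄ = 584500.00/10300.00 = 56.75 mm; Ȳ = 545800.00/10300.00 = 52.99 mm.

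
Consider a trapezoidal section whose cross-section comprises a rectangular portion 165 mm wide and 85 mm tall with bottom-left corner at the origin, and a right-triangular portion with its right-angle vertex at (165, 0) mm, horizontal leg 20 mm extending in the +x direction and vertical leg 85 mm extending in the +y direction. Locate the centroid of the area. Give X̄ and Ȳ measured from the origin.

X̄ = 87.60 mm, Ȳ = 41.69 mm

rectangular portion: A = 165 × 85 = 14025.00, centroid at (82.50, 42.50).
triangular portion: A = ½·20·85 = 850.00, centroid at (171.67, 28.33).
ΣA = 14875.00 mm², ΣAX̄ = 1302979.17 mm³, ΣAȲ = 620145.83 mm³.
X̄ = 1302979.17/14875.00 = 87.60 mm; Ȳ = 620145.83/14875.00 = 41.69 mm.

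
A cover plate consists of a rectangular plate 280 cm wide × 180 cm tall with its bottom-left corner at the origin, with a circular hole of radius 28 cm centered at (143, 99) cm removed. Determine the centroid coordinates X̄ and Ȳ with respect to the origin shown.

X̄ = 139.85 cm, Ȳ = 89.54 cm

plate: A = 280 × 180 = 50400.00, centroid at (140.00, 90.00).
hole: A = −π·28² = -2463.01, centroid at (143.00, 99.00).
ΣA = 47936.99 cm²
ΣAX̄ = (50400.00)(140.00) + (-2463.01)(143.00) = 6703789.76 cm³
ΣAȲ = (50400.00)(90.00) + (-2463.01)(99.00) = 4292162.14 cm³
X̄ = 6703789.76 / 47936.99 = 139.85 cm
Ȳ = 4292162.14 / 47936.99 = 89.54 cm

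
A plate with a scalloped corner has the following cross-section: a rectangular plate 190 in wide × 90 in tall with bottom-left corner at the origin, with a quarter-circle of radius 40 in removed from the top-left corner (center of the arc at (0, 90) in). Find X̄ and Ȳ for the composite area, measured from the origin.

plate: A = 190 × 90 = 17100.00, centroid at (95.00, 45.00).
removed quarter-circle: A = −¼π·40² = -1256.64, centroid at (16.98, 73.02).
ΣA = 15843.36 in², ΣAX̄ = 1603166.67 in³, ΣAȲ = 677736.00 in³.
X̄ = 1603166.67/15843.36 = 101.19 in; Ȳ = 677736.00/15843.36 = 42.78 in.

X̄ = 101.19 in, Ȳ = 42.78 in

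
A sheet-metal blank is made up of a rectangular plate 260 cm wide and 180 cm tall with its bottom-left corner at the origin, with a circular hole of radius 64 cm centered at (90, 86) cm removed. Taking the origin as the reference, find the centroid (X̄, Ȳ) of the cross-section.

plate: A = 260 × 180 = 46800.00, centroid at (130.00, 90.00).
hole: A = −π·64² = -12867.96, centroid at (90.00, 86.00).
ΣA = 33932.04 cm², ΣAX̄ = 4925883.28 cm³, ΣAȲ = 3105355.14 cm³.
X̄ = 4925883.28/33932.04 = 145.17 cm; Ȳ = 3105355.14/33932.04 = 91.52 cm.

X̄ = 145.17 cm, Ȳ = 91.52 cm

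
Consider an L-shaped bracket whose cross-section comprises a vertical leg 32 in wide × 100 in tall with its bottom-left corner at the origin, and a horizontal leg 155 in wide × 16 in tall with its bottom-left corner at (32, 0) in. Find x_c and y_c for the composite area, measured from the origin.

x_c = 56.82 in, y_c = 31.66 in

vertical leg: A = 32 × 100 = 3200.00, centroid at (16.00, 50.00).
horizontal leg: A = 155 × 16 = 2480.00, centroid at (109.50, 8.00).
ΣA = 5680.00 in²
ΣAx_c = (3200.00)(16.00) + (2480.00)(109.50) = 322760.00 in³
ΣAy_c = (3200.00)(50.00) + (2480.00)(8.00) = 179840.00 in³
x_c = 322760.00 / 5680.00 = 56.82 in
y_c = 179840.00 / 5680.00 = 31.66 in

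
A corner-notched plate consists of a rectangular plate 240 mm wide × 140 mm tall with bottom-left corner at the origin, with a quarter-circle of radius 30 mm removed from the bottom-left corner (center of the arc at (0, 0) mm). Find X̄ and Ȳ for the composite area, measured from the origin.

X̄ = 122.31 mm, Ȳ = 71.23 mm

plate: A = 240 × 140 = 33600.00, centroid at (120.00, 70.00).
removed quarter-circle: A = −¼π·30² = -706.86, centroid at (12.73, 12.73).
ΣA = 32893.14 mm²
ΣAX̄ = (33600.00)(120.00) + (-706.86)(12.73) = 4023000.00 mm³
ΣAȲ = (33600.00)(70.00) + (-706.86)(12.73) = 2343000.00 mm³
X̄ = 4023000.00 / 32893.14 = 122.31 mm
Ȳ = 2343000.00 / 32893.14 = 71.23 mm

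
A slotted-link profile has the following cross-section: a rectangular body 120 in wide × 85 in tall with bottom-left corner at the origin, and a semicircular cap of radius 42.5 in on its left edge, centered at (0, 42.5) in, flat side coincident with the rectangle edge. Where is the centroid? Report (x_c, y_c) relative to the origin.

Part | A | x̄ᵢ | ȳᵢ | A·x̄ᵢ | A·ȳᵢ
rectangular body | 10200.00 | 60.00 | 42.50 | 612000.00 | 433500.00
semicircular end | 2837.25 | -18.04 | 42.50 | -51177.08 | 120583.16
Σ | 13037.25 |  |  | 560822.92 | 554083.16
x_c = 560822.92 / 13037.25 = 43.02 in
y_c = 554083.16 / 13037.25 = 42.50 in

x_c = 43.02 in, y_c = 42.50 in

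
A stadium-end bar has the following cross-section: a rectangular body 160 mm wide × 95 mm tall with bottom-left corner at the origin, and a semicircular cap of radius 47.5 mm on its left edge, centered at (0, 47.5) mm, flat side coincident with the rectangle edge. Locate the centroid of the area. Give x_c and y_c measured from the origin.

x_c = 61.06 mm, y_c = 47.50 mm

rectangular body: A = 160 × 95 = 15200.00, centroid at (80.00, 47.50).
semicircular end: A = ½π·47.5² = 3544.11, centroid at (-20.16, 47.50).
ΣA = 18744.11 mm²
ΣAx_c = (15200.00)(80.00) + (3544.11)(-20.16) = 1144552.08 mm³
ΣAy_c = (15200.00)(47.50) + (3544.11)(47.50) = 890345.19 mm³
x_c = 1144552.08 / 18744.11 = 61.06 mm
y_c = 890345.19 / 18744.11 = 47.50 mm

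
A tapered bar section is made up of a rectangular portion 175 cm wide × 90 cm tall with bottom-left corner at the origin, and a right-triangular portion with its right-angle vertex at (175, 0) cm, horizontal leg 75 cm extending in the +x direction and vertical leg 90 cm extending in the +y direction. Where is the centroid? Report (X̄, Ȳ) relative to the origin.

X̄ = 107.35 cm, Ȳ = 42.35 cm

rectangular portion: A = 175 × 90 = 15750.00, centroid at (87.50, 45.00).
triangular portion: A = ½·75·90 = 3375.00, centroid at (200.00, 30.00).
ΣA = 19125.00 cm², ΣAX̄ = 2053125.00 cm³, ΣAȲ = 810000.00 cm³.
X̄ = 2053125.00/19125.00 = 107.35 cm; Ȳ = 810000.00/19125.00 = 42.35 cm.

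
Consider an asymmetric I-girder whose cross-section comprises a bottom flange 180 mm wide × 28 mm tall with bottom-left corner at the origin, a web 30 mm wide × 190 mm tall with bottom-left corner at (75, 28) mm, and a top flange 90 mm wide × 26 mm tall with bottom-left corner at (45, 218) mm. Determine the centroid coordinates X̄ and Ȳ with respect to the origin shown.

X̄ = 90.00 mm, Ȳ = 100.32 mm

Part | A | x̄ᵢ | ȳᵢ | A·x̄ᵢ | A·ȳᵢ
bottom flange | 5040.00 | 90.00 | 14.00 | 453600.00 | 70560.00
web | 5700.00 | 90.00 | 123.00 | 513000.00 | 701100.00
top flange | 2340.00 | 90.00 | 231.00 | 210600.00 | 540540.00
Σ | 13080.00 |  |  | 1177200.00 | 1312200.00
X̄ = 1177200.00 / 13080.00 = 90.00 mm
Ȳ = 1312200.00 / 13080.00 = 100.32 mm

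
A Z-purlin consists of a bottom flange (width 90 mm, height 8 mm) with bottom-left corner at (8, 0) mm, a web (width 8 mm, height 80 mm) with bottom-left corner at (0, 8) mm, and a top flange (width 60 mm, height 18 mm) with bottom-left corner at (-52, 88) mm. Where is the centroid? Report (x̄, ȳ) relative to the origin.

bottom flange: A = 90 × 8 = 720.00, centroid at (53.00, 4.00).
web: A = 8 × 80 = 640.00, centroid at (4.00, 48.00).
top flange: A = 60 × 18 = 1080.00, centroid at (-22.00, 97.00).
ΣA = 2440.00 mm²
ΣAx̄ = (720.00)(53.00) + (640.00)(4.00) + (1080.00)(-22.00) = 16960.00 mm³
ΣAȳ = (720.00)(4.00) + (640.00)(48.00) + (1080.00)(97.00) = 138360.00 mm³
x̄ = 16960.00 / 2440.00 = 6.95 mm
ȳ = 138360.00 / 2440.00 = 56.70 mm

x̄ = 6.95 mm, ȳ = 56.70 mm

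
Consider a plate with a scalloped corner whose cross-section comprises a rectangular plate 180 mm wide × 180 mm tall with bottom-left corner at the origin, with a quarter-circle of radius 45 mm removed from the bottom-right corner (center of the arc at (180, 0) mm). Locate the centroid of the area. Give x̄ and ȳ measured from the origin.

plate: A = 180 × 180 = 32400.00, centroid at (90.00, 90.00).
removed quarter-circle: A = −¼π·45² = -1590.43, centroid at (160.90, 19.10).
ΣA = 30809.57 mm², ΣAx̄ = 2660097.37 mm³, ΣAȳ = 2885625.00 mm³.
x̄ = 2660097.37/30809.57 = 86.34 mm; ȳ = 2885625.00/30809.57 = 93.66 mm.

x̄ = 86.34 mm, ȳ = 93.66 mm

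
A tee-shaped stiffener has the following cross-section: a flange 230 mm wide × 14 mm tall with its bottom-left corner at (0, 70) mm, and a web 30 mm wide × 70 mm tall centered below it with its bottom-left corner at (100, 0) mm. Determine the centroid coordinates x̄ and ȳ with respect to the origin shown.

Part | A | x̄ᵢ | ȳᵢ | A·x̄ᵢ | A·ȳᵢ
web | 2100.00 | 115.00 | 35.00 | 241500.00 | 73500.00
flange | 3220.00 | 115.00 | 77.00 | 370300.00 | 247940.00
Σ | 5320.00 |  |  | 611800.00 | 321440.00
x̄ = 611800.00 / 5320.00 = 115.00 mm
ȳ = 321440.00 / 5320.00 = 60.42 mm

x̄ = 115.00 mm, ȳ = 60.42 mm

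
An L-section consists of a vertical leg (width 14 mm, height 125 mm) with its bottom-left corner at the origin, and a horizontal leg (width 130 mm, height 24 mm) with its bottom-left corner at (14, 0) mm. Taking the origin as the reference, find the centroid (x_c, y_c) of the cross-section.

x_c = 53.13 mm, y_c = 30.15 mm

Part | A | x̄ᵢ | ȳᵢ | A·x̄ᵢ | A·ȳᵢ
vertical leg | 1750.00 | 7.00 | 62.50 | 12250.00 | 109375.00
horizontal leg | 3120.00 | 79.00 | 12.00 | 246480.00 | 37440.00
Σ | 4870.00 |  |  | 258730.00 | 146815.00
x_c = 258730.00 / 4870.00 = 53.13 mm
y_c = 146815.00 / 4870.00 = 30.15 mm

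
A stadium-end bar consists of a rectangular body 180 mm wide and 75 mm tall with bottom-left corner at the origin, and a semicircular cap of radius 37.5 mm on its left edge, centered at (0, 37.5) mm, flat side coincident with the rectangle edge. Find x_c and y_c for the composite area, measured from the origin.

x_c = 75.11 mm, y_c = 37.50 mm

rectangular body: A = 180 × 75 = 13500.00, centroid at (90.00, 37.50).
semicircular end: A = ½π·37.5² = 2208.93, centroid at (-15.92, 37.50).
ΣA = 15708.93 mm², ΣAx_c = 1179843.75 mm³, ΣAy_c = 589084.96 mm³.
x_c = 1179843.75/15708.93 = 75.11 mm; y_c = 589084.96/15708.93 = 37.50 mm.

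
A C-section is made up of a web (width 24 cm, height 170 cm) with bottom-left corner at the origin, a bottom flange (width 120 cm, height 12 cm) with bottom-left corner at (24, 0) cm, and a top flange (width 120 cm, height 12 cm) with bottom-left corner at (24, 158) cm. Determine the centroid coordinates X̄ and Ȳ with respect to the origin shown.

X̄ = 41.79 cm, Ȳ = 85.00 cm

Part | A | x̄ᵢ | ȳᵢ | A·x̄ᵢ | A·ȳᵢ
web | 4080.00 | 12.00 | 85.00 | 48960.00 | 346800.00
bottom flange | 1440.00 | 84.00 | 6.00 | 120960.00 | 8640.00
top flange | 1440.00 | 84.00 | 164.00 | 120960.00 | 236160.00
Σ | 6960.00 |  |  | 290880.00 | 591600.00
X̄ = 290880.00 / 6960.00 = 41.79 cm
Ȳ = 591600.00 / 6960.00 = 85.00 cm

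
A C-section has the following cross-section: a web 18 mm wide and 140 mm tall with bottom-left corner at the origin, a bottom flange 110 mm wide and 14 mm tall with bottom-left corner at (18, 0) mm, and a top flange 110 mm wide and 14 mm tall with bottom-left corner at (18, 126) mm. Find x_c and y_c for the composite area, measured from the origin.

Part | A | x̄ᵢ | ȳᵢ | A·x̄ᵢ | A·ȳᵢ
web | 2520.00 | 9.00 | 70.00 | 22680.00 | 176400.00
bottom flange | 1540.00 | 73.00 | 7.00 | 112420.00 | 10780.00
top flange | 1540.00 | 73.00 | 133.00 | 112420.00 | 204820.00
Σ | 5600.00 |  |  | 247520.00 | 392000.00
x_c = 247520.00 / 5600.00 = 44.20 mm
y_c = 392000.00 / 5600.00 = 70.00 mm

x_c = 44.20 mm, y_c = 70.00 mm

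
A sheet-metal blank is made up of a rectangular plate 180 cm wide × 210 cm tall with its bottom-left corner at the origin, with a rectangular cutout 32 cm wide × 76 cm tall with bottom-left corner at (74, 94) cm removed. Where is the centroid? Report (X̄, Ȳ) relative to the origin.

plate: A = 180 × 210 = 37800.00, centroid at (90.00, 105.00).
hole: A = −(32 × 76) = -2432.00, centroid at (90.00, 132.00).
ΣA = 35368.00 cm²
ΣAX̄ = (37800.00)(90.00) + (-2432.00)(90.00) = 3183120.00 cm³
ΣAȲ = (37800.00)(105.00) + (-2432.00)(132.00) = 3647976.00 cm³
X̄ = 3183120.00 / 35368.00 = 90.00 cm
Ȳ = 3647976.00 / 35368.00 = 103.14 cm

X̄ = 90.00 cm, Ȳ = 103.14 cm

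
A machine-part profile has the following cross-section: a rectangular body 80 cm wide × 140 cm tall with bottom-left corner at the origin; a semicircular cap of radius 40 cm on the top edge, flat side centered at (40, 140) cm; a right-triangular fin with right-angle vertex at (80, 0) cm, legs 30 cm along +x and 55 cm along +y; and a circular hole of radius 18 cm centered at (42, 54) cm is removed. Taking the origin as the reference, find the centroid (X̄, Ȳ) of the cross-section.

rectangular body: A = 80 × 140 = 11200.00, centroid at (40.00, 70.00).
semicircular top: A = ½π·40² = 2513.27, centroid at (40.00, 156.98).
triangular fin: A = ½·30·55 = 825.00, centroid at (90.00, 18.33).
hole: A = −π·18² = -1017.88, centroid at (42.00, 54.00).
ΣA = 13520.40 cm²
ΣAX̄ = (11200.00)(40.00) + (2513.27)(40.00) + (825.00)(90.00) + (-1017.88)(42.00) = 580030.17 cm³
ΣAȲ = (11200.00)(70.00) + (2513.27)(156.98) + (825.00)(18.33) + (-1017.88)(54.00) = 1138684.74 cm³
X̄ = 580030.17 / 13520.40 = 42.90 cm
Ȳ = 1138684.74 / 13520.40 = 84.22 cm

X̄ = 42.90 cm, Ȳ = 84.22 cm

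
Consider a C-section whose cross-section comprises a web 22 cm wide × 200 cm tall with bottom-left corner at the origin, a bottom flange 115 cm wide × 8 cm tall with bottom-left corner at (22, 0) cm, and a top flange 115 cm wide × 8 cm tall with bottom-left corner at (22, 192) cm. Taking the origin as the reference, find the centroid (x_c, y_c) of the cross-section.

x_c = 31.20 cm, y_c = 100.00 cm

web: A = 22 × 200 = 4400.00, centroid at (11.00, 100.00).
bottom flange: A = 115 × 8 = 920.00, centroid at (79.50, 4.00).
top flange: A = 115 × 8 = 920.00, centroid at (79.50, 196.00).
ΣA = 6240.00 cm²
ΣAx_c = (4400.00)(11.00) + (920.00)(79.50) + (920.00)(79.50) = 194680.00 cm³
ΣAy_c = (4400.00)(100.00) + (920.00)(4.00) + (920.00)(196.00) = 624000.00 cm³
x_c = 194680.00 / 6240.00 = 31.20 cm
y_c = 624000.00 / 6240.00 = 100.00 cm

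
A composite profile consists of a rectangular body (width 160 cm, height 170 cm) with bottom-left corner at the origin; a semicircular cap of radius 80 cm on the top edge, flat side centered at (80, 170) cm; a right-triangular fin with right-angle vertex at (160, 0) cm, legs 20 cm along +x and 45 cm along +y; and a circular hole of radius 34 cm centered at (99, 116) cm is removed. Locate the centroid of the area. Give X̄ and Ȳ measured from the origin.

X̄ = 79.12 cm, Ȳ = 115.87 cm

Part | A | x̄ᵢ | ȳᵢ | A·x̄ᵢ | A·ȳᵢ
rectangular body | 27200.00 | 80.00 | 85.00 | 2176000.00 | 2312000.00
semicircular top | 10053.10 | 80.00 | 203.95 | 804247.72 | 2050359.74
triangular fin | 450.00 | 166.67 | 15.00 | 75000.00 | 6750.00
hole | -3631.68 | 99.00 | 116.00 | -359536.43 | -421275.01
Σ | 34071.42 |  |  | 2695711.29 | 3947834.73
X̄ = 2695711.29 / 34071.42 = 79.12 cm
Ȳ = 3947834.73 / 34071.42 = 115.87 cm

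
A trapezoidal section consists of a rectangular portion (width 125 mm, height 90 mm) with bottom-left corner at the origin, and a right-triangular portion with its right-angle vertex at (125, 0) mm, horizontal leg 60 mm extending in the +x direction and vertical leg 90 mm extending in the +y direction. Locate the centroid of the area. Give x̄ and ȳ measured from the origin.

x̄ = 78.47 mm, ȳ = 42.10 mm

rectangular portion: A = 125 × 90 = 11250.00, centroid at (62.50, 45.00).
triangular portion: A = ½·60·90 = 2700.00, centroid at (145.00, 30.00).
ΣA = 13950.00 mm²
ΣAx̄ = (11250.00)(62.50) + (2700.00)(145.00) = 1094625.00 mm³
ΣAȳ = (11250.00)(45.00) + (2700.00)(30.00) = 587250.00 mm³
x̄ = 1094625.00 / 13950.00 = 78.47 mm
ȳ = 587250.00 / 13950.00 = 42.10 mm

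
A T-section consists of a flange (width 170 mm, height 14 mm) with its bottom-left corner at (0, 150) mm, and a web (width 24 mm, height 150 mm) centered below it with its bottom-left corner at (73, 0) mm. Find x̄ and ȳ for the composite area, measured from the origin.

x̄ = 85.00 mm, ȳ = 107.64 mm

web: A = 24 × 150 = 3600.00, centroid at (85.00, 75.00).
flange: A = 170 × 14 = 2380.00, centroid at (85.00, 157.00).
ΣA = 5980.00 mm²
ΣAx̄ = (3600.00)(85.00) + (2380.00)(85.00) = 508300.00 mm³
ΣAȳ = (3600.00)(75.00) + (2380.00)(157.00) = 643660.00 mm³
x̄ = 508300.00 / 5980.00 = 85.00 mm
ȳ = 643660.00 / 5980.00 = 107.64 mm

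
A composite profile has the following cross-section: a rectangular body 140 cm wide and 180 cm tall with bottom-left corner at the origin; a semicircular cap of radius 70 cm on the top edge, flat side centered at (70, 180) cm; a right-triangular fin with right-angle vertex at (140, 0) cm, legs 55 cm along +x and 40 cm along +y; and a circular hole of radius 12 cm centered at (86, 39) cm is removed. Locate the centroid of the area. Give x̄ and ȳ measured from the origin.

x̄ = 72.68 cm, ȳ = 115.64 cm

Part | A | x̄ᵢ | ȳᵢ | A·x̄ᵢ | A·ȳᵢ
rectangular body | 25200.00 | 70.00 | 90.00 | 1764000.00 | 2268000.00
semicircular top | 7696.90 | 70.00 | 209.71 | 538783.14 | 1614109.03
triangular fin | 1100.00 | 158.33 | 13.33 | 174166.67 | 14666.67
hole | -452.39 | 86.00 | 39.00 | -38905.48 | -17643.18
Σ | 33544.51 |  |  | 2438044.32 | 3879132.51
x̄ = 2438044.32 / 33544.51 = 72.68 cm
ȳ = 3879132.51 / 33544.51 = 115.64 cm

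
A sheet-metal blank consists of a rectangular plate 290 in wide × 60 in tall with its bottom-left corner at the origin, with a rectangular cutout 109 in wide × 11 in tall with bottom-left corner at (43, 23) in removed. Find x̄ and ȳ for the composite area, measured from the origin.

Part | A | x̄ᵢ | ȳᵢ | A·x̄ᵢ | A·ȳᵢ
plate | 17400.00 | 145.00 | 30.00 | 2523000.00 | 522000.00
hole | -1199.00 | 97.50 | 28.50 | -116902.50 | -34171.50
Σ | 16201.00 |  |  | 2406097.50 | 487828.50
x̄ = 2406097.50 / 16201.00 = 148.52 in
ȳ = 487828.50 / 16201.00 = 30.11 in

x̄ = 148.52 in, ȳ = 30.11 in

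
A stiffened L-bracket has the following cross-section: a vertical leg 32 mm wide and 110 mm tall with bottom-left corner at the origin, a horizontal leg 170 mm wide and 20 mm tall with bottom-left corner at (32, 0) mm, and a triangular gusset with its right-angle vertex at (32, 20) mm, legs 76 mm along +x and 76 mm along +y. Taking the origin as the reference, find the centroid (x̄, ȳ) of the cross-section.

Part | A | x̄ᵢ | ȳᵢ | A·x̄ᵢ | A·ȳᵢ
vertical leg | 3520.00 | 16.00 | 55.00 | 56320.00 | 193600.00
horizontal leg | 3400.00 | 117.00 | 10.00 | 397800.00 | 34000.00
gusset | 2888.00 | 57.33 | 45.33 | 165578.67 | 130922.67
Σ | 9808.00 |  |  | 619698.67 | 358522.67
x̄ = 619698.67 / 9808.00 = 63.18 mm
ȳ = 358522.67 / 9808.00 = 36.55 mm

x̄ = 63.18 mm, ȳ = 36.55 mm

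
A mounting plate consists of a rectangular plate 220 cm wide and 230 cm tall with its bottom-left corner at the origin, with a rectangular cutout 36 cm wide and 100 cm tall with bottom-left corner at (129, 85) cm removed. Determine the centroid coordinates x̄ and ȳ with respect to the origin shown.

x̄ = 107.17 cm, ȳ = 113.47 cm

plate: A = 220 × 230 = 50600.00, centroid at (110.00, 115.00).
hole: A = −(36 × 100) = -3600.00, centroid at (147.00, 135.00).
ΣA = 47000.00 cm², ΣAx̄ = 5036800.00 cm³, ΣAȳ = 5333000.00 cm³.
x̄ = 5036800.00/47000.00 = 107.17 cm; ȳ = 5333000.00/47000.00 = 113.47 cm.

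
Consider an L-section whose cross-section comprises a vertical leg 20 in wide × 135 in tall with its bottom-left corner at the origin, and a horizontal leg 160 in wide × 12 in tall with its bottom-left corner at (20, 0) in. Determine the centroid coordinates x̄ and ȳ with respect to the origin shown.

x̄ = 47.40 in, ȳ = 41.94 in

Part | A | x̄ᵢ | ȳᵢ | A·x̄ᵢ | A·ȳᵢ
vertical leg | 2700.00 | 10.00 | 67.50 | 27000.00 | 182250.00
horizontal leg | 1920.00 | 100.00 | 6.00 | 192000.00 | 11520.00
Σ | 4620.00 |  |  | 219000.00 | 193770.00
x̄ = 219000.00 / 4620.00 = 47.40 in
ȳ = 193770.00 / 4620.00 = 41.94 in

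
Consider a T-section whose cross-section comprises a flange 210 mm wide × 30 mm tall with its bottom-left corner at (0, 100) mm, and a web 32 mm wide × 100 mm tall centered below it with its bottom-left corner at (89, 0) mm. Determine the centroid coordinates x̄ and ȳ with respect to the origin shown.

web: A = 32 × 100 = 3200.00, centroid at (105.00, 50.00).
flange: A = 210 × 30 = 6300.00, centroid at (105.00, 115.00).
ΣA = 9500.00 mm², ΣAx̄ = 997500.00 mm³, ΣAȳ = 884500.00 mm³.
x̄ = 997500.00/9500.00 = 105.00 mm; ȳ = 884500.00/9500.00 = 93.11 mm.

x̄ = 105.00 mm, ȳ = 93.11 mm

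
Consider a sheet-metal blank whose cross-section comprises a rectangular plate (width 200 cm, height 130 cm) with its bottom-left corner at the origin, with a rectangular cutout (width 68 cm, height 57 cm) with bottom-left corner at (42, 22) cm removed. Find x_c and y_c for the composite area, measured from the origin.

x_c = 104.20 cm, y_c = 67.54 cm

plate: A = 200 × 130 = 26000.00, centroid at (100.00, 65.00).
hole: A = −(68 × 57) = -3876.00, centroid at (76.00, 50.50).
ΣA = 22124.00 cm², ΣAx_c = 2305424.00 cm³, ΣAy_c = 1494262.00 cm³.
x_c = 2305424.00/22124.00 = 104.20 cm; y_c = 1494262.00/22124.00 = 67.54 cm.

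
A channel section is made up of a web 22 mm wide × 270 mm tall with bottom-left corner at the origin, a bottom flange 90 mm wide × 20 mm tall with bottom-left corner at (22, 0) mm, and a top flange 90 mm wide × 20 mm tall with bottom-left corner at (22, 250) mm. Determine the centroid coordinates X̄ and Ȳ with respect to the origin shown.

X̄ = 32.13 mm, Ȳ = 135.00 mm

Part | A | x̄ᵢ | ȳᵢ | A·x̄ᵢ | A·ȳᵢ
web | 5940.00 | 11.00 | 135.00 | 65340.00 | 801900.00
bottom flange | 1800.00 | 67.00 | 10.00 | 120600.00 | 18000.00
top flange | 1800.00 | 67.00 | 260.00 | 120600.00 | 468000.00
Σ | 9540.00 |  |  | 306540.00 | 1287900.00
X̄ = 306540.00 / 9540.00 = 32.13 mm
Ȳ = 1287900.00 / 9540.00 = 135.00 mm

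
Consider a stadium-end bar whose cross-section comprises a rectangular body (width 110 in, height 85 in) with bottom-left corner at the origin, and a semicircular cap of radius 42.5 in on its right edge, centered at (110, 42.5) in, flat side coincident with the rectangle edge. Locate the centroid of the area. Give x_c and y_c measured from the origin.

rectangular body: A = 110 × 85 = 9350.00, centroid at (55.00, 42.50).
semicircular end: A = ½π·42.5² = 2837.25, centroid at (128.04, 42.50).
ΣA = 12187.25 in², ΣAx_c = 877524.68 in³, ΣAy_c = 517958.16 in³.
x_c = 877524.68/12187.25 = 72.00 in; y_c = 517958.16/12187.25 = 42.50 in.

x_c = 72.00 in, y_c = 42.50 in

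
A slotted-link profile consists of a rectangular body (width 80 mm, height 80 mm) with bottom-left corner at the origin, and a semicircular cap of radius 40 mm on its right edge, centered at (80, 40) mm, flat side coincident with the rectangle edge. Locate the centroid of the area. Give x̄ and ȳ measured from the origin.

x̄ = 56.07 mm, ȳ = 40.00 mm

Part | A | x̄ᵢ | ȳᵢ | A·x̄ᵢ | A·ȳᵢ
rectangular body | 6400.00 | 40.00 | 40.00 | 256000.00 | 256000.00
semicircular end | 2513.27 | 96.98 | 40.00 | 243728.60 | 100530.96
Σ | 8913.27 |  |  | 499728.60 | 356530.96
x̄ = 499728.60 / 8913.27 = 56.07 mm
ȳ = 356530.96 / 8913.27 = 40.00 mm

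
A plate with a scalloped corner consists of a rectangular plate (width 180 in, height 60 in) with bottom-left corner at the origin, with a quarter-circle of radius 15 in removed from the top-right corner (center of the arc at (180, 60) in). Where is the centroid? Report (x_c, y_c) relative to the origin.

plate: A = 180 × 60 = 10800.00, centroid at (90.00, 30.00).
removed quarter-circle: A = −¼π·15² = -176.71, centroid at (173.63, 53.63).
ΣA = 10623.29 in²
ΣAx_c = (10800.00)(90.00) + (-176.71)(173.63) = 941316.37 in³
ΣAy_c = (10800.00)(30.00) + (-176.71)(53.63) = 314522.12 in³
x_c = 941316.37 / 10623.29 = 88.61 in
y_c = 314522.12 / 10623.29 = 29.61 in

x_c = 88.61 in, y_c = 29.61 in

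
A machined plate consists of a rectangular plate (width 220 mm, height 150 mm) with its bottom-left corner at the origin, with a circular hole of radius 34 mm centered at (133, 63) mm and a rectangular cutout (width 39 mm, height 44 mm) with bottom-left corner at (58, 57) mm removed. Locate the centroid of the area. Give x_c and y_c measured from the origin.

x_c = 109.00 mm, y_c = 76.33 mm

plate: A = 220 × 150 = 33000.00, centroid at (110.00, 75.00).
hole 1: A = −π·34² = -3631.68, centroid at (133.00, 63.00).
hole 2: A = −(39 × 44) = -1716.00, centroid at (77.50, 79.00).
ΣA = 27652.32 mm², ΣAx_c = 3013996.41 mm³, ΣAy_c = 2110640.09 mm³.
x_c = 3013996.41/27652.32 = 109.00 mm; y_c = 2110640.09/27652.32 = 76.33 mm.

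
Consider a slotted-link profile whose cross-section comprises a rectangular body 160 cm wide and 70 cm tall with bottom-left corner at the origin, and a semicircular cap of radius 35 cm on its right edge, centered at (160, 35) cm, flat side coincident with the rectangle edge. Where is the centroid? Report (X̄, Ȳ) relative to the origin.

rectangular body: A = 160 × 70 = 11200.00, centroid at (80.00, 35.00).
semicircular end: A = ½π·35² = 1924.23, centroid at (174.85, 35.00).
ΣA = 13124.23 cm², ΣAX̄ = 1232459.41 cm³, ΣAȲ = 459347.89 cm³.
X̄ = 1232459.41/13124.23 = 93.91 cm; Ȳ = 459347.89/13124.23 = 35.00 cm.

X̄ = 93.91 cm, Ȳ = 35.00 cm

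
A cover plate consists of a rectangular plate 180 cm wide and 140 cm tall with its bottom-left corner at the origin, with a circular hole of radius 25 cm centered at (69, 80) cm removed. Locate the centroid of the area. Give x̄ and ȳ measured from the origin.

x̄ = 91.77 cm, ȳ = 69.15 cm

Part | A | x̄ᵢ | ȳᵢ | A·x̄ᵢ | A·ȳᵢ
plate | 25200.00 | 90.00 | 70.00 | 2268000.00 | 1764000.00
hole | -1963.50 | 69.00 | 80.00 | -135481.18 | -157079.63
Σ | 23236.50 |  |  | 2132518.82 | 1606920.37
x̄ = 2132518.82 / 23236.50 = 91.77 cm
ȳ = 1606920.37 / 23236.50 = 69.15 cm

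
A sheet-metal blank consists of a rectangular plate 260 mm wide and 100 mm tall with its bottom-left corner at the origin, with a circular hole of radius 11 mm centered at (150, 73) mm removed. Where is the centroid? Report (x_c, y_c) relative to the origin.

x_c = 129.70 mm, y_c = 49.66 mm

plate: A = 260 × 100 = 26000.00, centroid at (130.00, 50.00).
hole: A = −π·11² = -380.13, centroid at (150.00, 73.00).
ΣA = 25619.87 mm²
ΣAx_c = (26000.00)(130.00) + (-380.13)(150.00) = 3322980.09 mm³
ΣAy_c = (26000.00)(50.00) + (-380.13)(73.00) = 1272250.31 mm³
x_c = 3322980.09 / 25619.87 = 129.70 mm
y_c = 1272250.31 / 25619.87 = 49.66 mm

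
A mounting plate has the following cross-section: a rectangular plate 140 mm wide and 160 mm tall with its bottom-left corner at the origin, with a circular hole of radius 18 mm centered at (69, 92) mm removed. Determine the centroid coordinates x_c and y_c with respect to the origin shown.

plate: A = 140 × 160 = 22400.00, centroid at (70.00, 80.00).
hole: A = −π·18² = -1017.88, centroid at (69.00, 92.00).
ΣA = 21382.12 mm², ΣAx_c = 1497766.55 mm³, ΣAy_c = 1698355.41 mm³.
x_c = 1497766.55/21382.12 = 70.05 mm; y_c = 1698355.41/21382.12 = 79.43 mm.

x_c = 70.05 mm, y_c = 79.43 mm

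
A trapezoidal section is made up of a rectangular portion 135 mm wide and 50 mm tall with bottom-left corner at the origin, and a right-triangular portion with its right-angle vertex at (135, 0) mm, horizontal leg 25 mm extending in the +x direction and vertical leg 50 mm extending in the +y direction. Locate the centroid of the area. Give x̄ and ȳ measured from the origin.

x̄ = 73.93 mm, ȳ = 24.29 mm

Part | A | x̄ᵢ | ȳᵢ | A·x̄ᵢ | A·ȳᵢ
rectangular portion | 6750.00 | 67.50 | 25.00 | 455625.00 | 168750.00
triangular portion | 625.00 | 143.33 | 16.67 | 89583.33 | 10416.67
Σ | 7375.00 |  |  | 545208.33 | 179166.67
x̄ = 545208.33 / 7375.00 = 73.93 mm
ȳ = 179166.67 / 7375.00 = 24.29 mm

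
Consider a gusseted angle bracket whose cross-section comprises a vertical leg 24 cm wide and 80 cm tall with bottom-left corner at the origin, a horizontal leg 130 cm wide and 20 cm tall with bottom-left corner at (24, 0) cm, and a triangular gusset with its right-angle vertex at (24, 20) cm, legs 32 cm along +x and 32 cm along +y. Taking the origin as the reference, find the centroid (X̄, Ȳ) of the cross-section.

Part | A | x̄ᵢ | ȳᵢ | A·x̄ᵢ | A·ȳᵢ
vertical leg | 1920.00 | 12.00 | 40.00 | 23040.00 | 76800.00
horizontal leg | 2600.00 | 89.00 | 10.00 | 231400.00 | 26000.00
gusset | 512.00 | 34.67 | 30.67 | 17749.33 | 15701.33
Σ | 5032.00 |  |  | 272189.33 | 118501.33
X̄ = 272189.33 / 5032.00 = 54.09 cm
Ȳ = 118501.33 / 5032.00 = 23.55 cm

X̄ = 54.09 cm, Ȳ = 23.55 cm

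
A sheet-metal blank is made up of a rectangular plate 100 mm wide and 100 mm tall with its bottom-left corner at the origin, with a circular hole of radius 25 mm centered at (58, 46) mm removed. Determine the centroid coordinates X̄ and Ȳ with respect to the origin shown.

X̄ = 48.05 mm, Ȳ = 50.98 mm

plate: A = 100 × 100 = 10000.00, centroid at (50.00, 50.00).
hole: A = −π·25² = -1963.50, centroid at (58.00, 46.00).
ΣA = 8036.50 mm², ΣAX̄ = 386117.27 mm³, ΣAȲ = 409679.21 mm³.
X̄ = 386117.27/8036.50 = 48.05 mm; Ȳ = 409679.21/8036.50 = 50.98 mm.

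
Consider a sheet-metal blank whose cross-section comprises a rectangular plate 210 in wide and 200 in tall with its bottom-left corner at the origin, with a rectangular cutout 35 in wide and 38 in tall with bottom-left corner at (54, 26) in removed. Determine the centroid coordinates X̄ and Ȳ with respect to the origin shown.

X̄ = 106.10 in, Ȳ = 101.80 in

plate: A = 210 × 200 = 42000.00, centroid at (105.00, 100.00).
hole: A = −(35 × 38) = -1330.00, centroid at (71.50, 45.00).
ΣA = 40670.00 in², ΣAX̄ = 4314905.00 in³, ΣAȲ = 4140150.00 in³.
X̄ = 4314905.00/40670.00 = 106.10 in; Ȳ = 4140150.00/40670.00 = 101.80 in.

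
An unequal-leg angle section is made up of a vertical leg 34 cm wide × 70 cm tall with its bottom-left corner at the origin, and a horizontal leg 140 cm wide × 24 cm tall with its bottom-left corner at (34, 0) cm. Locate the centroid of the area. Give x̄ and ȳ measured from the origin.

vertical leg: A = 34 × 70 = 2380.00, centroid at (17.00, 35.00).
horizontal leg: A = 140 × 24 = 3360.00, centroid at (104.00, 12.00).
ΣA = 5740.00 cm², ΣAx̄ = 389900.00 cm³, ΣAȳ = 123620.00 cm³.
x̄ = 389900.00/5740.00 = 67.93 cm; ȳ = 123620.00/5740.00 = 21.54 cm.

x̄ = 67.93 cm, ȳ = 21.54 cm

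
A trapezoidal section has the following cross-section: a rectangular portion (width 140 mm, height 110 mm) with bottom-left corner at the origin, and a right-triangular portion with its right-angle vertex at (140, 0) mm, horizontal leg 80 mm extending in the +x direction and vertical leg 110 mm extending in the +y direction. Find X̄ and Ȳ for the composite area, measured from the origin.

X̄ = 91.48 mm, Ȳ = 50.93 mm

rectangular portion: A = 140 × 110 = 15400.00, centroid at (70.00, 55.00).
triangular portion: A = ½·80·110 = 4400.00, centroid at (166.67, 36.67).
ΣA = 19800.00 mm², ΣAX̄ = 1811333.33 mm³, ΣAȲ = 1008333.33 mm³.
X̄ = 1811333.33/19800.00 = 91.48 mm; Ȳ = 1008333.33/19800.00 = 50.93 mm.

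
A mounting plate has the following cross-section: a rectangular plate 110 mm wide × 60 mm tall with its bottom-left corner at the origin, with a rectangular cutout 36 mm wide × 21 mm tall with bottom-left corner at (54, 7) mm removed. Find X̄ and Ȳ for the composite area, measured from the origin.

X̄ = 52.80 mm, Ȳ = 31.62 mm

Part | A | x̄ᵢ | ȳᵢ | A·x̄ᵢ | A·ȳᵢ
plate | 6600.00 | 55.00 | 30.00 | 363000.00 | 198000.00
hole | -756.00 | 72.00 | 17.50 | -54432.00 | -13230.00
Σ | 5844.00 |  |  | 308568.00 | 184770.00
X̄ = 308568.00 / 5844.00 = 52.80 mm
Ȳ = 184770.00 / 5844.00 = 31.62 mm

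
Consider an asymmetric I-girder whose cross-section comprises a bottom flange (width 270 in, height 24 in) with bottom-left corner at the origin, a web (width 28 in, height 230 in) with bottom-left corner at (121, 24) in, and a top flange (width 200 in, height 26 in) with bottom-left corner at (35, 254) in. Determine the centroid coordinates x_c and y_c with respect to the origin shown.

x_c = 135.00 in, y_c = 130.32 in

bottom flange: A = 270 × 24 = 6480.00, centroid at (135.00, 12.00).
web: A = 28 × 230 = 6440.00, centroid at (135.00, 139.00).
top flange: A = 200 × 26 = 5200.00, centroid at (135.00, 267.00).
ΣA = 18120.00 in²
ΣAx_c = (6480.00)(135.00) + (6440.00)(135.00) + (5200.00)(135.00) = 2446200.00 in³
ΣAy_c = (6480.00)(12.00) + (6440.00)(139.00) + (5200.00)(267.00) = 2361320.00 in³
x_c = 2446200.00 / 18120.00 = 135.00 in
y_c = 2361320.00 / 18120.00 = 130.32 in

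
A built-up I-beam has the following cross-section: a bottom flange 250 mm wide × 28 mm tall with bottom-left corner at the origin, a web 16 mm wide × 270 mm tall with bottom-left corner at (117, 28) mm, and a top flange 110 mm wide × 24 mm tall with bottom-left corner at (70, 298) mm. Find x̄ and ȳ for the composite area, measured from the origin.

x̄ = 125.00 mm, ȳ = 116.09 mm

bottom flange: A = 250 × 28 = 7000.00, centroid at (125.00, 14.00).
web: A = 16 × 270 = 4320.00, centroid at (125.00, 163.00).
top flange: A = 110 × 24 = 2640.00, centroid at (125.00, 310.00).
ΣA = 13960.00 mm², ΣAx̄ = 1745000.00 mm³, ΣAȳ = 1620560.00 mm³.
x̄ = 1745000.00/13960.00 = 125.00 mm; ȳ = 1620560.00/13960.00 = 116.09 mm.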